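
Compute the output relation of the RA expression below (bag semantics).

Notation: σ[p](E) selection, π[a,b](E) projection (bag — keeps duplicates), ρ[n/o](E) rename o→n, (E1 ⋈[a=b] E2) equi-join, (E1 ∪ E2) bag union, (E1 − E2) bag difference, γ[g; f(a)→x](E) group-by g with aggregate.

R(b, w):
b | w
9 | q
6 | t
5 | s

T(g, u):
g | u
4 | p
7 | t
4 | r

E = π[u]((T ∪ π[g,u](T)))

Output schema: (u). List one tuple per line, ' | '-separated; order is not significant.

Subexpression sizes:
  T → 3
  T → 3
  π[g,u](T) → 3
  (T ∪ π[g,u](T)) → 6
  π[u]((T ∪ π[g,u](T))) → 6

== RESULT ==
u
p
p
r
r
t
t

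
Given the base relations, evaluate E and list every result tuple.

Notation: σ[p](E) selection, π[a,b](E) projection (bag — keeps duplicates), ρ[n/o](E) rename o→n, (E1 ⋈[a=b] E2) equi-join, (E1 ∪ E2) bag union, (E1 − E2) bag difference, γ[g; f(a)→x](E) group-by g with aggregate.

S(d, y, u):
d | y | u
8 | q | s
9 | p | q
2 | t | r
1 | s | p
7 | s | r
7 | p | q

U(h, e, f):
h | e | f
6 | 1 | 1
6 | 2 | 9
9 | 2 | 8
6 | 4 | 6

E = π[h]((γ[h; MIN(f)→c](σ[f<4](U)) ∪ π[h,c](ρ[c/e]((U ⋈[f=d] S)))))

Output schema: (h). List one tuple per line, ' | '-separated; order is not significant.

Stepwise |·|:
  U → 4
  σ[f<4](U) → 1
  γ[h; MIN(f)→c](σ[f<4](U)) → 1
  U → 4
  S → 6
  (U ⋈[f=d] S) → 3
  ρ[c/e]((U ⋈[f=d] S)) → 3
  π[h,c](ρ[c/e]((U ⋈[f=d] S))) → 3
  (γ[h; MIN(f)→c](σ[f<4](U)) ∪ π[h,c](ρ[c/e]((U ⋈[f=d] S)))) → 4
  π[h]((γ[h; MIN(f)→c](σ[f<4](U)) ∪ π[h,c](ρ[c/e]((U ⋈[f=d] S))))) → 4

== RESULT ==
h
6
6
6
9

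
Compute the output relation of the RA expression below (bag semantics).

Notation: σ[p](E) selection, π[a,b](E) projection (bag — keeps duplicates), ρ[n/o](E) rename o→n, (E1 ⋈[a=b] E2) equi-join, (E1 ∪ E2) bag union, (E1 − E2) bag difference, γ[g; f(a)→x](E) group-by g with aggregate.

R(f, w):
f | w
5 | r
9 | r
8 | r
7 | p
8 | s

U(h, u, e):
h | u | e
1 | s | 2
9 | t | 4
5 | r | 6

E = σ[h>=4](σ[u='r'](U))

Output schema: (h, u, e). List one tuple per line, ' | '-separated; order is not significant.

Subexpression sizes:
  U → 3
  σ[u='r'](U) → 1
  σ[h>=4](σ[u='r'](U)) → 1

== RESULT ==
h | u | e
5 | r | 6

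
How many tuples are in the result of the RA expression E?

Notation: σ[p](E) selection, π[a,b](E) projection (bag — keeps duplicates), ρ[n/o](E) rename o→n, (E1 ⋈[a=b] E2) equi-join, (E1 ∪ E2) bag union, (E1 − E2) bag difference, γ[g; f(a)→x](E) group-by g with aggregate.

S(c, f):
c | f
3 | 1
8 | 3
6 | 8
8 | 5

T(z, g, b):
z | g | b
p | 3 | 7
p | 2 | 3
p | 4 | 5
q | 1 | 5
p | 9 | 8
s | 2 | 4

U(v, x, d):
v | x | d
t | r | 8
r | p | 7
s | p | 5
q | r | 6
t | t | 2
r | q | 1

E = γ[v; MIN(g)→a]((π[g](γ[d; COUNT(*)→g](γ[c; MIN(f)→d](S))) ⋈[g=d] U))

Stepwise |·|:
  S → 4
  γ[c; MIN(f)→d](S) → 3
  γ[d; COUNT(*)→g](γ[c; MIN(f)→d](S)) → 3
  π[g](γ[d; COUNT(*)→g](γ[c; MIN(f)→d](S))) → 3
  U → 6
  (π[g](γ[d; COUNT(*)→g](γ[c; MIN(f)→d](S))) ⋈[g=d] U) → 3
  γ[v; MIN(g)→a]((π[g](γ[d; COUNT(*)→g](γ[c; MIN(f)→d](S))) ⋈[g=d] U)) → 1

|E| = 1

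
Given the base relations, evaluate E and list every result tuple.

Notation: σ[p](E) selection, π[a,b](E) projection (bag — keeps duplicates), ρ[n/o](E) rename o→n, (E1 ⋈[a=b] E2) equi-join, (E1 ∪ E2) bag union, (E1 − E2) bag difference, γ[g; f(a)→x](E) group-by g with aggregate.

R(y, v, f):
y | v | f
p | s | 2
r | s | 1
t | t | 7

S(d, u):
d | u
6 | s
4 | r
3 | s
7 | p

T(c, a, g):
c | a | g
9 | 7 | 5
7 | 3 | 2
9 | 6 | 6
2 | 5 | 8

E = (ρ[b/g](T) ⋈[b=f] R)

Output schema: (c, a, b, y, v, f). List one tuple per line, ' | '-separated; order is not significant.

Row counts bottom-up:
  T → 4
  ρ[b/g](T) → 4
  R → 3
  (ρ[b/g](T) ⋈[b=f] R) → 1

== RESULT ==
c | a | b | y | v | f
7 | 3 | 2 | p | s | 2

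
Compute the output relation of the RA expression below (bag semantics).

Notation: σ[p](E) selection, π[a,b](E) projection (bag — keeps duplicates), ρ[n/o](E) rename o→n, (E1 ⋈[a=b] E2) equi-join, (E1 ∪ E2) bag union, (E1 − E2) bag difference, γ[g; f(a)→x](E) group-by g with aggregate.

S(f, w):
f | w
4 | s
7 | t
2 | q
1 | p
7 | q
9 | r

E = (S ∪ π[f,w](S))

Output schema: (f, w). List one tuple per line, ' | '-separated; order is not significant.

Row counts bottom-up:
  S → 6
  S → 6
  π[f,w](S) → 6
  (S ∪ π[f,w](S)) → 12

== RESULT ==
f | w
1 | p
1 | p
2 | q
2 | q
4 | s
4 | s
7 | q
7 | q
7 | t
7 | t
9 | r
9 | r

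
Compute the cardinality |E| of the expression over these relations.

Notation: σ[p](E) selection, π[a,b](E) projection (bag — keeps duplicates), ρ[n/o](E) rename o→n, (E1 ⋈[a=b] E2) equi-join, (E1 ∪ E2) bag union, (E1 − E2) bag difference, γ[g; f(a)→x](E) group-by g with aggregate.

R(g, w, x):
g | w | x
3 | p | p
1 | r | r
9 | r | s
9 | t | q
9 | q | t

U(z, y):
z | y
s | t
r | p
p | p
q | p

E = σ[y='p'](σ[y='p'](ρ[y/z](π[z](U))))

Stepwise |·|:
  U → 4
  π[z](U) → 4
  ρ[y/z](π[z](U)) → 4
  σ[y='p'](ρ[y/z](π[z](U))) → 1
  σ[y='p'](σ[y='p'](ρ[y/z](π[z](U)))) → 1

|E| = 1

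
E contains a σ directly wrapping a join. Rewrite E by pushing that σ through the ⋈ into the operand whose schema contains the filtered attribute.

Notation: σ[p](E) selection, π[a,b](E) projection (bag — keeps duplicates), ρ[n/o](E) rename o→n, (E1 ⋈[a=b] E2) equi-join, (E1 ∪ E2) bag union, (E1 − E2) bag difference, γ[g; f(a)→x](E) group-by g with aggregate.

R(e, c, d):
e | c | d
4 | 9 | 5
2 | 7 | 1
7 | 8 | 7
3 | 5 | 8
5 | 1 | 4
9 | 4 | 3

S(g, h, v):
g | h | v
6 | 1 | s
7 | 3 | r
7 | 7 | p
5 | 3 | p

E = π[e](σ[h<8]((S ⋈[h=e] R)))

σ filters on h, owned by the left side.
E' = π[e]((σ[h<8](S) ⋈[h=e] R))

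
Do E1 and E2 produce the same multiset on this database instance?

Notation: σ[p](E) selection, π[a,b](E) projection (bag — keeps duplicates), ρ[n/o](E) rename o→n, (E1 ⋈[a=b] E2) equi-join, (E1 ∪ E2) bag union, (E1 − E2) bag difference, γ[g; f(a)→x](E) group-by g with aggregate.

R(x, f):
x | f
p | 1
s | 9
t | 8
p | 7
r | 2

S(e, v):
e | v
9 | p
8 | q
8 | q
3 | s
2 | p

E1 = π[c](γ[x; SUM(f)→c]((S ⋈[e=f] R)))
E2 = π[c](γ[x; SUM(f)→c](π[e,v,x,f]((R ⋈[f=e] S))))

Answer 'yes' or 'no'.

E1 subexpression sizes:
  S → 5
  R → 5
  (S ⋈[e=f] R) → 4
  γ[x; SUM(f)→c]((S ⋈[e=f] R)) → 3
  π[c](γ[x; SUM(f)→c]((S ⋈[e=f] R))) → 3
E2 subexpression sizes:
  R → 5
  S → 5
  (R ⋈[f=e] S) → 4
  π[e,v,x,f]((R ⋈[f=e] S)) → 4
  γ[x; SUM(f)→c](π[e,v,x,f]((R ⋈[f=e] S))) → 3
  π[c](γ[x; SUM(f)→c](π[e,v,x,f]((R ⋈[f=e] S)))) → 3

E1 and E2 produce the same multiset:
c
2
9
16

yes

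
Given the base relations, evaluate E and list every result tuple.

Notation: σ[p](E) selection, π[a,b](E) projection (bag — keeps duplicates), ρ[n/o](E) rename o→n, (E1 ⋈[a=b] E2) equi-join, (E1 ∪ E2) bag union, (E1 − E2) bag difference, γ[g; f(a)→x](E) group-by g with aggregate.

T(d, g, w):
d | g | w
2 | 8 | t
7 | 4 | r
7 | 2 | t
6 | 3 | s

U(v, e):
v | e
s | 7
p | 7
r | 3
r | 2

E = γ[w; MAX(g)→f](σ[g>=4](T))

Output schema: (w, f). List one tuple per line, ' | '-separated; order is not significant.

Per-node cardinality:
  T → 4
  σ[g>=4](T) → 2
  γ[w; MAX(g)→f](σ[g>=4](T)) → 2

== RESULT ==
w | f
r | 4
t | 8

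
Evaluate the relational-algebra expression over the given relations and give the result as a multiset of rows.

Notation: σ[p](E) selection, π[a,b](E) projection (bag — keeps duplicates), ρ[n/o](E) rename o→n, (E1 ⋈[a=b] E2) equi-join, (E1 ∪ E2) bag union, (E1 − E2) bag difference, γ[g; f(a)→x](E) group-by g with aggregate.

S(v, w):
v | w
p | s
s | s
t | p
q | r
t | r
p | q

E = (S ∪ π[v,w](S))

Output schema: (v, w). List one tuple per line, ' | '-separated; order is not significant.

Per-node cardinality:
  S → 6
  S → 6
  π[v,w](S) → 6
  (S ∪ π[v,w](S)) → 12

== RESULT ==
v | w
p | q
p | q
p | s
p | s
q | r
q | r
s | s
s | s
t | p
t | p
t | r
t | r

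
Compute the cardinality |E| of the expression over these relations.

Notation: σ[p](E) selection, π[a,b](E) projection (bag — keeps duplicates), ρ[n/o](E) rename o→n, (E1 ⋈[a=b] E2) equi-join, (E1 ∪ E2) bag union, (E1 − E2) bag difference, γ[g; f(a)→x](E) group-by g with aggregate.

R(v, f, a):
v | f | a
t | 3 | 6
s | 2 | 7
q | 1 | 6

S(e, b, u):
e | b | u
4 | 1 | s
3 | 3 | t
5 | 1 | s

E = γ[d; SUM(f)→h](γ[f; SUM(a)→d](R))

Subexpression sizes:
  R → 3
  γ[f; SUM(a)→d](R) → 3
  γ[d; SUM(f)→h](γ[f; SUM(a)→d](R)) → 2

|E| = 2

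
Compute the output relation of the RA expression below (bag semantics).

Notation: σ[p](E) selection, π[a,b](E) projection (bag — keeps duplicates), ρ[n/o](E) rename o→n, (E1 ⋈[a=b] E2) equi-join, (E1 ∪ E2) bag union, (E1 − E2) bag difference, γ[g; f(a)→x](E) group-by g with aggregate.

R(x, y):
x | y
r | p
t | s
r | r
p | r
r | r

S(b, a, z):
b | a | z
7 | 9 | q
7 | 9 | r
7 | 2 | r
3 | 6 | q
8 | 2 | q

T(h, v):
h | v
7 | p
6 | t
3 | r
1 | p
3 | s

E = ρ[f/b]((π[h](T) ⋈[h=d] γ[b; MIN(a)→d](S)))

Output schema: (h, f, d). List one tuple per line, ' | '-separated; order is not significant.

Subexpression sizes:
  T → 5
  π[h](T) → 5
  S → 5
  γ[b; MIN(a)→d](S) → 3
  (π[h](T) ⋈[h=d] γ[b; MIN(a)→d](S)) → 1
  ρ[f/b]((π[h](T) ⋈[h=d] γ[b; MIN(a)→d](S))) → 1

== RESULT ==
h | f | d
6 | 3 | 6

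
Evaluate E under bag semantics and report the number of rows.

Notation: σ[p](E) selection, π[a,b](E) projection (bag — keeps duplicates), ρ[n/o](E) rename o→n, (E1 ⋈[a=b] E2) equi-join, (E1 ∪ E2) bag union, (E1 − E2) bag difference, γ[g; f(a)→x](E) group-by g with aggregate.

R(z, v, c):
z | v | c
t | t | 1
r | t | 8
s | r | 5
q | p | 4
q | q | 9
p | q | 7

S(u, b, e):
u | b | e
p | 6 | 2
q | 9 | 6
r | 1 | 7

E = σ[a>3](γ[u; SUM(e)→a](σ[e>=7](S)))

Stepwise |·|:
  S → 3
  σ[e>=7](S) → 1
  γ[u; SUM(e)→a](σ[e>=7](S)) → 1
  σ[a>3](γ[u; SUM(e)→a](σ[e>=7](S))) → 1

|E| = 1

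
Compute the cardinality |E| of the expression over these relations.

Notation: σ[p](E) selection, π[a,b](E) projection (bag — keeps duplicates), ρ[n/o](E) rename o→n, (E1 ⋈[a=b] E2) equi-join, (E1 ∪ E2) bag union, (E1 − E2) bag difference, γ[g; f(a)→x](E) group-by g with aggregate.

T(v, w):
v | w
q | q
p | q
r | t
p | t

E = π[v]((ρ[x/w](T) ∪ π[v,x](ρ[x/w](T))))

Row counts bottom-up:
  T → 4
  ρ[x/w](T) → 4
  T → 4
  ρ[x/w](T) → 4
  π[v,x](ρ[x/w](T)) → 4
  (ρ[x/w](T) ∪ π[v,x](ρ[x/w](T))) → 8
  π[v]((ρ[x/w](T) ∪ π[v,x](ρ[x/w](T)))) → 8

|E| = 8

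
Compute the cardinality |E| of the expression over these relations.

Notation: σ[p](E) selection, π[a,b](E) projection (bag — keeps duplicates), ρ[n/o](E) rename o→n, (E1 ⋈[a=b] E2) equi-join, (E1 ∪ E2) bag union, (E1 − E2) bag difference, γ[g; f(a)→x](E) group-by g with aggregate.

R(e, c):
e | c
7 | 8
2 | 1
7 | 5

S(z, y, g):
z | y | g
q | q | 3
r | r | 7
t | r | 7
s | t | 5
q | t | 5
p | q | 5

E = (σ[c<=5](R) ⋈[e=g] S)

Subexpression sizes:
  R → 3
  σ[c<=5](R) → 2
  S → 6
  (σ[c<=5](R) ⋈[e=g] S) → 2

|E| = 2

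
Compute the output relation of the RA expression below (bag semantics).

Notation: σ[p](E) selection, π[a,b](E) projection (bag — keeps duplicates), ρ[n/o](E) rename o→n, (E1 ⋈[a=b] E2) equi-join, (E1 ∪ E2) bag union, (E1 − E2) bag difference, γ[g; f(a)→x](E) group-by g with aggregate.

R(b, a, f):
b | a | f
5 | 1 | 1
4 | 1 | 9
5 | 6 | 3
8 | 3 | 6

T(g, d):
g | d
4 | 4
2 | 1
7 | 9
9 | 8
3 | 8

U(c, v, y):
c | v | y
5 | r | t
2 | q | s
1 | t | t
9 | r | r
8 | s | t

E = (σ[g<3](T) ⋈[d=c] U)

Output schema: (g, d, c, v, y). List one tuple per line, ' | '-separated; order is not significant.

Row counts bottom-up:
  T → 5
  σ[g<3](T) → 1
  U → 5
  (σ[g<3](T) ⋈[d=c] U) → 1

== RESULT ==
g | d | c | v | y
2 | 1 | 1 | t | t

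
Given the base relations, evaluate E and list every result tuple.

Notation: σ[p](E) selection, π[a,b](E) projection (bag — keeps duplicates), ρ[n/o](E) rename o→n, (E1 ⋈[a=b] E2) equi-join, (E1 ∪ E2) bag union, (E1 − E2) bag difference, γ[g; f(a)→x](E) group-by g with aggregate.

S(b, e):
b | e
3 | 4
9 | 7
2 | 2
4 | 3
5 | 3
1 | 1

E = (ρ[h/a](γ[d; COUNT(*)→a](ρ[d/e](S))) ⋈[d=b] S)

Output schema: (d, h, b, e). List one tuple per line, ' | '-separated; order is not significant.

Subexpression sizes:
  S → 6
  ρ[d/e](S) → 6
  γ[d; COUNT(*)→a](ρ[d/e](S)) → 5
  ρ[h/a](γ[d; COUNT(*)→a](ρ[d/e](S))) → 5
  S → 6
  (ρ[h/a](γ[d; COUNT(*)→a](ρ[d/e](S))) ⋈[d=b] S) → 4

== RESULT ==
d | h | b | e
1 | 1 | 1 | 1
2 | 1 | 2 | 2
3 | 2 | 3 | 4
4 | 1 | 4 | 3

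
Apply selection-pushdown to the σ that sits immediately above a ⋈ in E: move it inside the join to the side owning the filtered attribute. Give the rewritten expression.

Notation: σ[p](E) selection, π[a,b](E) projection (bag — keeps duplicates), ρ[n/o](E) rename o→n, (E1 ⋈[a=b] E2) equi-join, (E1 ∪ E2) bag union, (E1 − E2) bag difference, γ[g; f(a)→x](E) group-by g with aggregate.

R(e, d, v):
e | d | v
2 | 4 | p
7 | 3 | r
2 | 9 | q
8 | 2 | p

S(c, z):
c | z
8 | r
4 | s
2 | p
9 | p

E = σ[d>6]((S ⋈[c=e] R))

σ filters on d, owned by the right side.
E' = (S ⋈[c=e] σ[d>6](R))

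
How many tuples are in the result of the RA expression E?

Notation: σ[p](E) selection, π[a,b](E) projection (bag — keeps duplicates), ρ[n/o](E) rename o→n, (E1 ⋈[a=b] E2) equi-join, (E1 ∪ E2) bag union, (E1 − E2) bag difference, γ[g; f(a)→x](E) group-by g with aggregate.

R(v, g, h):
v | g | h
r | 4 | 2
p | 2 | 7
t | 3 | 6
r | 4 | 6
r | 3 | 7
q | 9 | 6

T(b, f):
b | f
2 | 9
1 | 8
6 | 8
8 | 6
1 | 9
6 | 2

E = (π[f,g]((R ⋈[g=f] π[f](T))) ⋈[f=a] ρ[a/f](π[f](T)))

Per-node cardinality:
  R → 6
  T → 6
  π[f](T) → 6
  (R ⋈[g=f] π[f](T)) → 3
  π[f,g]((R ⋈[g=f] π[f](T))) → 3
  T → 6
  π[f](T) → 6
  ρ[a/f](π[f](T)) → 6
  (π[f,g]((R ⋈[g=f] π[f](T))) ⋈[f=a] ρ[a/f](π[f](T))) → 5

|E| = 5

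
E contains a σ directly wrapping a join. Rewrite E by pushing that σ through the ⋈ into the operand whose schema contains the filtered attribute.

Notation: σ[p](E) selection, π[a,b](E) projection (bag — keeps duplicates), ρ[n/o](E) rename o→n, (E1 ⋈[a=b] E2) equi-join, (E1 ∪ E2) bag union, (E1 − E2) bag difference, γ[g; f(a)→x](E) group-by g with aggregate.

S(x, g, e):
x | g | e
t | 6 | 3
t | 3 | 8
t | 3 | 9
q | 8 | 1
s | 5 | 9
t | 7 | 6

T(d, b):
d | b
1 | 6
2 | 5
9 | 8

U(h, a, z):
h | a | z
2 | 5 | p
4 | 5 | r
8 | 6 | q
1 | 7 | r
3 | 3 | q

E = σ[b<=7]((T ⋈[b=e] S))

σ filters on b, owned by the left side.
E' = (σ[b<=7](T) ⋈[b=e] S)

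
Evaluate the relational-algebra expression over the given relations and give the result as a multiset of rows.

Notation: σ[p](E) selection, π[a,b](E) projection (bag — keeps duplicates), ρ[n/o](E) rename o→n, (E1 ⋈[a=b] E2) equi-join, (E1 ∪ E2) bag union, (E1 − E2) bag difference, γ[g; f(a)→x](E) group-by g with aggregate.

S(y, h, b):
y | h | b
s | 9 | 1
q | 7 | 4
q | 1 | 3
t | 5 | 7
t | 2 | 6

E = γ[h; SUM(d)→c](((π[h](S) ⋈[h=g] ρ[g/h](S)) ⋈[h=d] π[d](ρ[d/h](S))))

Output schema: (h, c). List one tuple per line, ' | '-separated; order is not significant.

Row counts bottom-up:
  S → 5
  π[h](S) → 5
  S → 5
  ρ[g/h](S) → 5
  (π[h](S) ⋈[h=g] ρ[g/h](S)) → 5
  S → 5
  ρ[d/h](S) → 5
  π[d](ρ[d/h](S)) → 5
  ((π[h](S) ⋈[h=g] ρ[g/h](S)) ⋈[h=d] π[d](ρ[d/h](S))) → 5
  γ[h; SUM(d)→c](((π[h](S) ⋈[h=g] ρ[g/h](S)) ⋈[h=d] π[d](ρ[d/h](S)))) → 5

== RESULT ==
h | c
1 | 1
2 | 2
5 | 5
7 | 7
9 | 9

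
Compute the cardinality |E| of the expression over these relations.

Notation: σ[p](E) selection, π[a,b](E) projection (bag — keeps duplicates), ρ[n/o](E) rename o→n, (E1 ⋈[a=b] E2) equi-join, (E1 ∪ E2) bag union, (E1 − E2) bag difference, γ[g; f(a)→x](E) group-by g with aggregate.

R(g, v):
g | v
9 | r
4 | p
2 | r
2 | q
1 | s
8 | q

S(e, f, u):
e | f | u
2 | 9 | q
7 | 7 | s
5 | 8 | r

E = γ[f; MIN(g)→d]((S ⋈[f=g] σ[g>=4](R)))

Per-node cardinality:
  S → 3
  R → 6
  σ[g>=4](R) → 3
  (S ⋈[f=g] σ[g>=4](R)) → 2
  γ[f; MIN(g)→d]((S ⋈[f=g] σ[g>=4](R))) → 2

|E| = 2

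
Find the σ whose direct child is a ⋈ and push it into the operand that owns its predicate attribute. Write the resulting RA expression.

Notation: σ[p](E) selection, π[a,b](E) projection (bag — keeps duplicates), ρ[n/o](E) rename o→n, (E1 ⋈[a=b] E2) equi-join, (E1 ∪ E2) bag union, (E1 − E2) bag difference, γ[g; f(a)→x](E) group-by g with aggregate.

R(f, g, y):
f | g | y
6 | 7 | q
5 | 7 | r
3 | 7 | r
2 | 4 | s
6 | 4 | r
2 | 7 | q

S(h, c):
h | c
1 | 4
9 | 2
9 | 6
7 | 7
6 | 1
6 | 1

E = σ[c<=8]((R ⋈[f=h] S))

σ filters on c, owned by the right side.
E' = (R ⋈[f=h] σ[c<=8](S))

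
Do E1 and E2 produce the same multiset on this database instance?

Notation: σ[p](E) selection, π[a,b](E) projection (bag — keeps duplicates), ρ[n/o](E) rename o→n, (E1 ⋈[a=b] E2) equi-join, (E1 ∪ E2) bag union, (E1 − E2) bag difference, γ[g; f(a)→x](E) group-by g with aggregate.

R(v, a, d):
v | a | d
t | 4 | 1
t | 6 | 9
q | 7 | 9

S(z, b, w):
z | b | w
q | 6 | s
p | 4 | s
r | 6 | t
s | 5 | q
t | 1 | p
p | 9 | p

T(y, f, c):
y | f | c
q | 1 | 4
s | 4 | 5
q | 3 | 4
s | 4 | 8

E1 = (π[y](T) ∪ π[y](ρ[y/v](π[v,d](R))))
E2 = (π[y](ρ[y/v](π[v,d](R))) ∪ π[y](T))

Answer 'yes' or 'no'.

E1 per-node cardinality:
  T → 4
  π[y](T) → 4
  R → 3
  π[v,d](R) → 3
  ρ[y/v](π[v,d](R)) → 3
  π[y](ρ[y/v](π[v,d](R))) → 3
  (π[y](T) ∪ π[y](ρ[y/v](π[v,d](R)))) → 7
E2 per-node cardinality:
  R → 3
  π[v,d](R) → 3
  ρ[y/v](π[v,d](R)) → 3
  π[y](ρ[y/v](π[v,d](R))) → 3
  T → 4
  π[y](T) → 4
  (π[y](ρ[y/v](π[v,d](R))) ∪ π[y](T)) → 7

E1 and E2 produce the same multiset:
y
q
q
q
s
s
t
t

yes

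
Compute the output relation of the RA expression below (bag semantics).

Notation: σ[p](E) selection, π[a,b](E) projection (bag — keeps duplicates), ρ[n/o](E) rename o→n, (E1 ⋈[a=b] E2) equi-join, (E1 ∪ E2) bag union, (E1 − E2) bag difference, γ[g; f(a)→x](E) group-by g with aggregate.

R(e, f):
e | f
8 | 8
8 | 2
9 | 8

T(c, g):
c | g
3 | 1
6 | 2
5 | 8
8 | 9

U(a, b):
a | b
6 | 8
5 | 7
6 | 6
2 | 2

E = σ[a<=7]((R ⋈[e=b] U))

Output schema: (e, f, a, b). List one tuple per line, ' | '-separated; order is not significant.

Per-node cardinality:
  R → 3
  U → 4
  (R ⋈[e=b] U) → 2
  σ[a<=7]((R ⋈[e=b] U)) → 2

== RESULT ==
e | f | a | b
8 | 2 | 6 | 8
8 | 8 | 6 | 8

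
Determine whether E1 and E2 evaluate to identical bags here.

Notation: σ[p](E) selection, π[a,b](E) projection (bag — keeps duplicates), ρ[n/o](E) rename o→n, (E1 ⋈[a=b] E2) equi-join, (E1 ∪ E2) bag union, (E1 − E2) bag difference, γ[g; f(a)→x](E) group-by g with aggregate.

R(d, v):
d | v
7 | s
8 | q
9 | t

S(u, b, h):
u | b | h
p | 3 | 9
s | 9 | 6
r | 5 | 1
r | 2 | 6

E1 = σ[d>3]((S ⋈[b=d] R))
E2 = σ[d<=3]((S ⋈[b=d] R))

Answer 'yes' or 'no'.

E1 stepwise |·|:
  S → 4
  R → 3
  (S ⋈[b=d] R) → 1
  σ[d>3]((S ⋈[b=d] R)) → 1
E2 stepwise |·|:
  S → 4
  R → 3
  (S ⋈[b=d] R) → 1
  σ[d<=3]((S ⋈[b=d] R)) → 0

E1 result:
u | b | h | d | v
s | 9 | 6 | 9 | t
E2 result:
u | b | h | d | v
(0 rows)
Witness: ('s', 9, 6, 9, 't') appears 1× in E1 but 0× in E2.

no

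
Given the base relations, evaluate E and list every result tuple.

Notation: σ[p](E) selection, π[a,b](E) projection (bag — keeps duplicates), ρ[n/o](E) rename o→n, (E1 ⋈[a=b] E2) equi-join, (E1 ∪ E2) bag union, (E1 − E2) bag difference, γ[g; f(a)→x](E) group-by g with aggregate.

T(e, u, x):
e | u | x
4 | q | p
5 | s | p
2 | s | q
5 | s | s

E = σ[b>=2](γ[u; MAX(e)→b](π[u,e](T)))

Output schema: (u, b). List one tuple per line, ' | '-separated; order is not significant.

Subexpression sizes:
  T → 4
  π[u,e](T) → 4
  γ[u; MAX(e)→b](π[u,e](T)) → 2
  σ[b>=2](γ[u; MAX(e)→b](π[u,e](T))) → 2

== RESULT ==
u | b
q | 4
s | 5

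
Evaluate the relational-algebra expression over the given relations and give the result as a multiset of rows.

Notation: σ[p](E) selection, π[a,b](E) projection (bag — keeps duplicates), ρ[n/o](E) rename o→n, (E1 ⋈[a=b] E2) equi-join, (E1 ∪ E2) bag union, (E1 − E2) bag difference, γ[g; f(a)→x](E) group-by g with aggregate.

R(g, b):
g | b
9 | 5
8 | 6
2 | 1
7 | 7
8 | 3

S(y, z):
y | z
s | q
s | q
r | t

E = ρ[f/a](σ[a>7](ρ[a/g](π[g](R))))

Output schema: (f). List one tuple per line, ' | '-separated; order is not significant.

Per-node cardinality:
  R → 5
  π[g](R) → 5
  ρ[a/g](π[g](R)) → 5
  σ[a>7](ρ[a/g](π[g](R))) → 3
  ρ[f/a](σ[a>7](ρ[a/g](π[g](R)))) → 3

== RESULT ==
f
8
8
9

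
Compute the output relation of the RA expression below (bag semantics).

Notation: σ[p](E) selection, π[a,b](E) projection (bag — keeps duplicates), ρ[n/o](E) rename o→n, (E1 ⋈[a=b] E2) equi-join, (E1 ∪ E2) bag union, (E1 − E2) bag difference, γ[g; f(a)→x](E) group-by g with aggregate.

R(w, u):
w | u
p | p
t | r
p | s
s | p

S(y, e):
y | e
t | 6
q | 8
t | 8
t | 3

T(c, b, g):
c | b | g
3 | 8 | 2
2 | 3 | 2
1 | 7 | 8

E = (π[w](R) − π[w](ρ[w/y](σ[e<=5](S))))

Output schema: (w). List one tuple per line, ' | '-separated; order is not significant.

Row counts bottom-up:
  R → 4
  π[w](R) → 4
  S → 4
  σ[e<=5](S) → 1
  ρ[w/y](σ[e<=5](S)) → 1
  π[w](ρ[w/y](σ[e<=5](S))) → 1
  (π[w](R) − π[w](ρ[w/y](σ[e<=5](S)))) → 3

== RESULT ==
w
p
p
s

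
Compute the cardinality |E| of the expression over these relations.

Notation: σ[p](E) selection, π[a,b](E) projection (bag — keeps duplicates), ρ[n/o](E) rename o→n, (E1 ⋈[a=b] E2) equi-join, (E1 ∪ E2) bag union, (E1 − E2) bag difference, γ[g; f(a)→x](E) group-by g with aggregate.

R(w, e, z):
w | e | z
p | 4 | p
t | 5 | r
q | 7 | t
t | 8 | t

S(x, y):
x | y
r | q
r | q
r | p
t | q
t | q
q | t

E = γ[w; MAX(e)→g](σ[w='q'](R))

Row counts bottom-up:
  R → 4
  σ[w='q'](R) → 1
  γ[w; MAX(e)→g](σ[w='q'](R)) → 1

|E| = 1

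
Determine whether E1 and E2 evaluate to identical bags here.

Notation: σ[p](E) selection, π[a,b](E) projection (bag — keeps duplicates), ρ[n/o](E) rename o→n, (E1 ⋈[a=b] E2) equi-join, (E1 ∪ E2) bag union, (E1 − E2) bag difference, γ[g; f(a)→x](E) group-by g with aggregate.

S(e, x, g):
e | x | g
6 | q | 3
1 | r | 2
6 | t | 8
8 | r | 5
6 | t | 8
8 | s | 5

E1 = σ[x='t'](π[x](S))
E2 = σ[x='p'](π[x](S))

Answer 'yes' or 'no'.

E1 per-node cardinality:
  S → 6
  π[x](S) → 6
  σ[x='t'](π[x](S)) → 2
E2 per-node cardinality:
  S → 6
  π[x](S) → 6
  σ[x='p'](π[x](S)) → 0

E1 result:
x
t
t
E2 result:
x
(0 rows)
Witness: ('t',) appears 2× in E1 but 0× in E2.

no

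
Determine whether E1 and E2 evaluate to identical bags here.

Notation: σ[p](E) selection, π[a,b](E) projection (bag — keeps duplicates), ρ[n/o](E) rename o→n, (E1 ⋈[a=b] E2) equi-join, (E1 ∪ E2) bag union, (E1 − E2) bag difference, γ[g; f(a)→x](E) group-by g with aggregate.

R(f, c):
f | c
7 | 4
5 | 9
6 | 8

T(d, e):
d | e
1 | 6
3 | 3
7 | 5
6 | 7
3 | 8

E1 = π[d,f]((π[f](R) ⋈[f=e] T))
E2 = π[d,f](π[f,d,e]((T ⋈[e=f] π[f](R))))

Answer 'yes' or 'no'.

E1 per-node cardinality:
  R → 3
  π[f](R) → 3
  T → 5
  (π[f](R) ⋈[f=e] T) → 3
  π[d,f]((π[f](R) ⋈[f=e] T)) → 3
E2 per-node cardinality:
  T → 5
  R → 3
  π[f](R) → 3
  (T ⋈[e=f] π[f](R)) → 3
  π[f,d,e]((T ⋈[e=f] π[f](R))) → 3
  π[d,f](π[f,d,e]((T ⋈[e=f] π[f](R)))) → 3

E1 and E2 produce the same multiset:
d | f
1 | 6
6 | 7
7 | 5

yes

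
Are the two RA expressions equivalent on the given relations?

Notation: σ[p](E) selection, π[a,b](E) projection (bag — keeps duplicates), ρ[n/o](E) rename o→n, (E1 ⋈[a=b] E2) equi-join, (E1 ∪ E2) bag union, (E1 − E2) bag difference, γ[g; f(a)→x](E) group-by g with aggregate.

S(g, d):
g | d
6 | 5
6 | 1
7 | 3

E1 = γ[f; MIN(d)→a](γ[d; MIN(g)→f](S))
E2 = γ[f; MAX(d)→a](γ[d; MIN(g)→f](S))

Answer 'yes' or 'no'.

E1 stepwise |·|:
  S → 3
  γ[d; MIN(g)→f](S) → 3
  γ[f; MIN(d)→a](γ[d; MIN(g)→f](S)) → 2
E2 stepwise |·|:
  S → 3
  γ[d; MIN(g)→f](S) → 3
  γ[f; MAX(d)→a](γ[d; MIN(g)→f](S)) → 2

E1 result:
f | a
6 | 1
7 | 3
E2 result:
f | a
6 | 5
7 | 3
Witness: (6, 1) appears 1× in E1 but 0× in E2.

no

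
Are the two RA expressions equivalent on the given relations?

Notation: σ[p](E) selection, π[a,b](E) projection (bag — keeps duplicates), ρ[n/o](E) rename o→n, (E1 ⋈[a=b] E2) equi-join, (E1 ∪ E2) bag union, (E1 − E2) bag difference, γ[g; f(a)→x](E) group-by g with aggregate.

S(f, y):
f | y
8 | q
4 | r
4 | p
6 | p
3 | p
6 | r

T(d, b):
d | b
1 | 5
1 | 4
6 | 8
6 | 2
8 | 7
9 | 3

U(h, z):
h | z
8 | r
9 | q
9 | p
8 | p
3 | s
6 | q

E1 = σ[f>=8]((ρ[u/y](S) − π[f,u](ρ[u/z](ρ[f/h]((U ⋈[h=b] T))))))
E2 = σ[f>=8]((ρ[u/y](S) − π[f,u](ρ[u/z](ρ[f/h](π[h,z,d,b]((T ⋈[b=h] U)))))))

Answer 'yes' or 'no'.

E1 per-node cardinality:
  S → 6
  ρ[u/y](S) → 6
  U → 6
  T → 6
  (U ⋈[h=b] T) → 3
  ρ[f/h]((U ⋈[h=b] T)) → 3
  ρ[u/z](ρ[f/h]((U ⋈[h=b] T))) → 3
  π[f,u](ρ[u/z](ρ[f/h]((U ⋈[h=b] T)))) → 3
  (ρ[u/y](S) − π[f,u](ρ[u/z](ρ[f/h]((U ⋈[h=b] T))))) → 6
  σ[f>=8]((ρ[u/y](S) − π[f,u](ρ[u/z](ρ[f/h]((U ⋈[h=b] T)))))) → 1
E2 per-node cardinality:
  S → 6
  ρ[u/y](S) → 6
  T → 6
  U → 6
  (T ⋈[b=h] U) → 3
  π[h,z,d,b]((T ⋈[b=h] U)) → 3
  ρ[f/h](π[h,z,d,b]((T ⋈[b=h] U))) → 3
  ρ[u/z](ρ[f/h](π[h,z,d,b]((T ⋈[b=h] U)))) → 3
  π[f,u](ρ[u/z](ρ[f/h](π[h,z,d,b]((T ⋈[b=h] U))))) → 3
  (ρ[u/y](S) − π[f,u](ρ[u/z](ρ[f/h](π[h,z,d,b]((T ⋈[b=h] U)))))) → 6
  σ[f>=8]((ρ[u/y](S) − π[f,u](ρ[u/z](ρ[f/h](π[h,z,d,b]((T ⋈[b=h] U))))))) → 1

E1 and E2 produce the same multiset:
f | u
8 | q

yes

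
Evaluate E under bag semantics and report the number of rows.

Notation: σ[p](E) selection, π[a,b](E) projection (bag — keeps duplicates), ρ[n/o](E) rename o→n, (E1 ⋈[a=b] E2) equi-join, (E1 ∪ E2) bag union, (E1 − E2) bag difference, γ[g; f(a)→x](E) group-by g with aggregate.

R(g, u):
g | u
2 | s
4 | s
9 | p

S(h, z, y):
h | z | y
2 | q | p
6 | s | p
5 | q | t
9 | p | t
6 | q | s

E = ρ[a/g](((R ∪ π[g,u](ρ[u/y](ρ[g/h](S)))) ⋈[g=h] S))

Stepwise |·|:
  R → 3
  S → 5
  ρ[g/h](S) → 5
  ρ[u/y](ρ[g/h](S)) → 5
  π[g,u](ρ[u/y](ρ[g/h](S))) → 5
  (R ∪ π[g,u](ρ[u/y](ρ[g/h](S)))) → 8
  S → 5
  ((R ∪ π[g,u](ρ[u/y](ρ[g/h](S)))) ⋈[g=h] S) → 9
  ρ[a/g](((R ∪ π[g,u](ρ[u/y](ρ[g/h](S)))) ⋈[g=h] S)) → 9

|E| = 9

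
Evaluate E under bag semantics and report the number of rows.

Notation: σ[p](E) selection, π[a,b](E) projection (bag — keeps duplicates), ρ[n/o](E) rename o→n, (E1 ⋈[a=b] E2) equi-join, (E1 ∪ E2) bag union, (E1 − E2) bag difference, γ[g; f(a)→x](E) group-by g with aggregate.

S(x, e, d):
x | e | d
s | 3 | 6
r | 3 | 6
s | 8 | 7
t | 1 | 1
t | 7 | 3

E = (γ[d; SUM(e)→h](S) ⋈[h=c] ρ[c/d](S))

Subexpression sizes:
  S → 5
  γ[d; SUM(e)→h](S) → 4
  S → 5
  ρ[c/d](S) → 5
  (γ[d; SUM(e)→h](S) ⋈[h=c] ρ[c/d](S)) → 4

|E| = 4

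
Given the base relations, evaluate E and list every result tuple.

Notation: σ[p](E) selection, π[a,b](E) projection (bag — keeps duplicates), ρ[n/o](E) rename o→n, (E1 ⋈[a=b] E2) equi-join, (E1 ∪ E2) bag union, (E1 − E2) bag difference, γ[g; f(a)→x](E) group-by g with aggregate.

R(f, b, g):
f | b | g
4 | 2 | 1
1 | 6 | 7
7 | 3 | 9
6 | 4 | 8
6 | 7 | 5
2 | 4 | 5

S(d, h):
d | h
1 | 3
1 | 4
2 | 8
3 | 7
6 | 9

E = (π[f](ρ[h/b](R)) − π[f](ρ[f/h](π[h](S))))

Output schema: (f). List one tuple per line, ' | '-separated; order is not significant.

Per-node cardinality:
  R → 6
  ρ[h/b](R) → 6
  π[f](ρ[h/b](R)) → 6
  S → 5
  π[h](S) → 5
  ρ[f/h](π[h](S)) → 5
  π[f](ρ[f/h](π[h](S))) → 5
  (π[f](ρ[h/b](R)) − π[f](ρ[f/h](π[h](S)))) → 4

== RESULT ==
f
1
2
6
6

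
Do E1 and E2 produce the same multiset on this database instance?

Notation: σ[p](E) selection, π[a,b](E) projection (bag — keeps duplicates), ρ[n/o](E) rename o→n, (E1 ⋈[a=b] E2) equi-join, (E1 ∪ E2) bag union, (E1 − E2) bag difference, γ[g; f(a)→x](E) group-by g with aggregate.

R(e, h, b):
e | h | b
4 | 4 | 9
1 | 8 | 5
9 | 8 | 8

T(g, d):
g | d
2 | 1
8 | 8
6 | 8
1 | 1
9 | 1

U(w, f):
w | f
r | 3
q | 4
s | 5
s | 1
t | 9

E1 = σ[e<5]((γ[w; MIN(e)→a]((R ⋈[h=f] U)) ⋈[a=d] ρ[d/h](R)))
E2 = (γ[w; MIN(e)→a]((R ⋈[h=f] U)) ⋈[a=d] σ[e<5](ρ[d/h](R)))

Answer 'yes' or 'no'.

E1 subexpression sizes:
  R → 3
  U → 5
  (R ⋈[h=f] U) → 1
  γ[w; MIN(e)→a]((R ⋈[h=f] U)) → 1
  R → 3
  ρ[d/h](R) → 3
  (γ[w; MIN(e)→a]((R ⋈[h=f] U)) ⋈[a=d] ρ[d/h](R)) → 1
  σ[e<5]((γ[w; MIN(e)→a]((R ⋈[h=f] U)) ⋈[a=d] ρ[d/h](R))) → 1
E2 subexpression sizes:
  R → 3
  U → 5
  (R ⋈[h=f] U) → 1
  γ[w; MIN(e)→a]((R ⋈[h=f] U)) → 1
  R → 3
  ρ[d/h](R) → 3
  σ[e<5](ρ[d/h](R)) → 2
  (γ[w; MIN(e)→a]((R ⋈[h=f] U)) ⋈[a=d] σ[e<5](ρ[d/h](R))) → 1

E1 and E2 produce the same multiset:
w | a | e | d | b
q | 4 | 4 | 4 | 9

yes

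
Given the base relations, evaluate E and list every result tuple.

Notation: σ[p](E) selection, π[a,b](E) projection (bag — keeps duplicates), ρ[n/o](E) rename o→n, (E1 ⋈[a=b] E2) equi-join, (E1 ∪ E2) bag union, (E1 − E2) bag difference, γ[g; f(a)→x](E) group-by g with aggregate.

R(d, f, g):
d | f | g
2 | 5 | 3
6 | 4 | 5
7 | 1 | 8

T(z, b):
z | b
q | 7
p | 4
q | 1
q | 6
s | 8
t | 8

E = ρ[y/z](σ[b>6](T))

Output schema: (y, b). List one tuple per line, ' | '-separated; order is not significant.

Row counts bottom-up:
  T → 6
  σ[b>6](T) → 3
  ρ[y/z](σ[b>6](T)) → 3

== RESULT ==
y | b
q | 7
s | 8
t | 8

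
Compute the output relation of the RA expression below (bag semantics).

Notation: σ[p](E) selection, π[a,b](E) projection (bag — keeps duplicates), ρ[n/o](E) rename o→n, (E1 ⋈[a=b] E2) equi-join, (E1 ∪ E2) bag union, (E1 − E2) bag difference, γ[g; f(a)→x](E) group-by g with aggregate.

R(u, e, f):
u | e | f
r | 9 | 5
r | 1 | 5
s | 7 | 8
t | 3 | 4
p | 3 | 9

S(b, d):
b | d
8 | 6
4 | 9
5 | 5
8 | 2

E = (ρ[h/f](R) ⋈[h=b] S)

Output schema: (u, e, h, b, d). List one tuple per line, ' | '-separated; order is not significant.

Row counts bottom-up:
  R → 5
  ρ[h/f](R) → 5
  S → 4
  (ρ[h/f](R) ⋈[h=b] S) → 5

== RESULT ==
u | e | h | b | d
r | 1 | 5 | 5 | 5
r | 9 | 5 | 5 | 5
s | 7 | 8 | 8 | 2
s | 7 | 8 | 8 | 6
t | 3 | 4 | 4 | 9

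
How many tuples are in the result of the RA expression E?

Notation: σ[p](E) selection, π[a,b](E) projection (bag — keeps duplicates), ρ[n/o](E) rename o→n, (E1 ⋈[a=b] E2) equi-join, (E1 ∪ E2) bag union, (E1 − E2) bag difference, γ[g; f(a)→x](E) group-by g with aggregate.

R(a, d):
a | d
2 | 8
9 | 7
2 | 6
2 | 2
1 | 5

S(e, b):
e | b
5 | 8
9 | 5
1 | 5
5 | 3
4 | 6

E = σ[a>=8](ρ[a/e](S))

Subexpression sizes:
  S → 5
  ρ[a/e](S) → 5
  σ[a>=8](ρ[a/e](S)) → 1

|E| = 1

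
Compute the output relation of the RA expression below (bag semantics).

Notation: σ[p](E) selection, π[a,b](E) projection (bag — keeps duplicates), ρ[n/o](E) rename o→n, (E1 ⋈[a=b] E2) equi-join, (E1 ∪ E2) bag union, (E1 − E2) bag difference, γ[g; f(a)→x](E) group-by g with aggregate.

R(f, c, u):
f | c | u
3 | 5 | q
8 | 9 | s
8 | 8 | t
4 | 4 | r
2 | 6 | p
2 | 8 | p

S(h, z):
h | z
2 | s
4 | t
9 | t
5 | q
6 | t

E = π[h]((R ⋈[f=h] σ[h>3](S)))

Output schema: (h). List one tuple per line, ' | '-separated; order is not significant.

Subexpression sizes:
  R → 6
  S → 5
  σ[h>3](S) → 4
  (R ⋈[f=h] σ[h>3](S)) → 1
  π[h]((R ⋈[f=h] σ[h>3](S))) → 1

== RESULT ==
h
4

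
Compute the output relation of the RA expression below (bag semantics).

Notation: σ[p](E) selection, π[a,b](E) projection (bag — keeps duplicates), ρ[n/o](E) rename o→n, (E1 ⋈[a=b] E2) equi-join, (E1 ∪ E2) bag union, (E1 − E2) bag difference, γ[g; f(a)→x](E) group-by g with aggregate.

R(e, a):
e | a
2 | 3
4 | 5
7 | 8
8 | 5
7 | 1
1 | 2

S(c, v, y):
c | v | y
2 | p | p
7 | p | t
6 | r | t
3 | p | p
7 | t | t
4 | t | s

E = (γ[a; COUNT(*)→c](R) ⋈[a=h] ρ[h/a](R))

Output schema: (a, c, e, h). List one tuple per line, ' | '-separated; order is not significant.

Per-node cardinality:
  R → 6
  γ[a; COUNT(*)→c](R) → 5
  R → 6
  ρ[h/a](R) → 6
  (γ[a; COUNT(*)→c](R) ⋈[a=h] ρ[h/a](R)) → 6

== RESULT ==
a | c | e | h
1 | 1 | 7 | 1
2 | 1 | 1 | 2
3 | 1 | 2 | 3
5 | 2 | 4 | 5
5 | 2 | 8 | 5
8 | 1 | 7 | 8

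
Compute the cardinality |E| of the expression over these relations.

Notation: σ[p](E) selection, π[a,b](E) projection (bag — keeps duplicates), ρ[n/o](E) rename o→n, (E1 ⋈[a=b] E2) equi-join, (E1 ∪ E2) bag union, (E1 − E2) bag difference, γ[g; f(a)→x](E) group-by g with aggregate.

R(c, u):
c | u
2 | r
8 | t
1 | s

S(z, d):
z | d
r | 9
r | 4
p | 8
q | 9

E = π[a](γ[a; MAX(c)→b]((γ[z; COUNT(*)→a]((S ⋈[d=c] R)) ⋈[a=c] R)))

Row counts bottom-up:
  S → 4
  R → 3
  (S ⋈[d=c] R) → 1
  γ[z; COUNT(*)→a]((S ⋈[d=c] R)) → 1
  R → 3
  (γ[z; COUNT(*)→a]((S ⋈[d=c] R)) ⋈[a=c] R) → 1
  γ[a; MAX(c)→b]((γ[z; COUNT(*)→a]((S ⋈[d=c] R)) ⋈[a=c] R)) → 1
  π[a](γ[a; MAX(c)→b]((γ[z; COUNT(*)→a]((S ⋈[d=c] R)) ⋈[a=c] R))) → 1

|E| = 1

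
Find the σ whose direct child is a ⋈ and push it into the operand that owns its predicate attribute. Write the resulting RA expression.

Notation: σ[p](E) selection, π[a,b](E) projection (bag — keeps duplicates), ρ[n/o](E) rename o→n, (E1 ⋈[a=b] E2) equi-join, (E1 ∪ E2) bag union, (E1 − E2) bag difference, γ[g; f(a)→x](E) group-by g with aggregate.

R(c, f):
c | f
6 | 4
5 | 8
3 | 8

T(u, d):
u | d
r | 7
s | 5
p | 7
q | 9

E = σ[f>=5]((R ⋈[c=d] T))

σ filters on f, owned by the left side.
E' = (σ[f>=5](R) ⋈[c=d] T)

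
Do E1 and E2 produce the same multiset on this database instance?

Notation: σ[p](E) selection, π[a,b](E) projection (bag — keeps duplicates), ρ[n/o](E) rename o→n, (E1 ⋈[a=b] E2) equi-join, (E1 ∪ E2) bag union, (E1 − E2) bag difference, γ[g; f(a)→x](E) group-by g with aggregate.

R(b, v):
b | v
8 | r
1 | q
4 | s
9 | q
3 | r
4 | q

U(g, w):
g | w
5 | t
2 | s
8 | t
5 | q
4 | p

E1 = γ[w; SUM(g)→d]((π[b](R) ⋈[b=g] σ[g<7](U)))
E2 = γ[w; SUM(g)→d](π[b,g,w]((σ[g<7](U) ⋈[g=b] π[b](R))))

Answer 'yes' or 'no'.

E1 subexpression sizes:
  R → 6
  π[b](R) → 6
  U → 5
  σ[g<7](U) → 4
  (π[b](R) ⋈[b=g] σ[g<7](U)) → 2
  γ[w; SUM(g)→d]((π[b](R) ⋈[b=g] σ[g<7](U))) → 1
E2 subexpression sizes:
  U → 5
  σ[g<7](U) → 4
  R → 6
  π[b](R) → 6
  (σ[g<7](U) ⋈[g=b] π[b](R)) → 2
  π[b,g,w]((σ[g<7](U) ⋈[g=b] π[b](R))) → 2
  γ[w; SUM(g)→d](π[b,g,w]((σ[g<7](U) ⋈[g=b] π[b](R)))) → 1

E1 and E2 produce the same multiset:
w | d
p | 8

yes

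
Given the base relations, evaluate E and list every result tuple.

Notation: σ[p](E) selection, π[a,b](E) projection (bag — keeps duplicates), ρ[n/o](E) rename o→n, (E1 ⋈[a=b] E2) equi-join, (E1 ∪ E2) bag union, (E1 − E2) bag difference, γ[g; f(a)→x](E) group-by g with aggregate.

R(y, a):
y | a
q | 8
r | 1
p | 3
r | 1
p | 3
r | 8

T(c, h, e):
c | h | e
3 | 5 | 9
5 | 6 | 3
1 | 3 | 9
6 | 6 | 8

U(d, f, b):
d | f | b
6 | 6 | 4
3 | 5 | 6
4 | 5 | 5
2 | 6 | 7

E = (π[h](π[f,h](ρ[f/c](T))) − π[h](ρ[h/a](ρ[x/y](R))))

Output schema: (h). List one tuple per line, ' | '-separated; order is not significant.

Row counts bottom-up:
  T → 4
  ρ[f/c](T) → 4
  π[f,h](ρ[f/c](T)) → 4
  π[h](π[f,h](ρ[f/c](T))) → 4
  R → 6
  ρ[x/y](R) → 6
  ρ[h/a](ρ[x/y](R)) → 6
  π[h](ρ[h/a](ρ[x/y](R))) → 6
  (π[h](π[f,h](ρ[f/c](T))) − π[h](ρ[h/a](ρ[x/y](R)))) → 3

== RESULT ==
h
5
6
6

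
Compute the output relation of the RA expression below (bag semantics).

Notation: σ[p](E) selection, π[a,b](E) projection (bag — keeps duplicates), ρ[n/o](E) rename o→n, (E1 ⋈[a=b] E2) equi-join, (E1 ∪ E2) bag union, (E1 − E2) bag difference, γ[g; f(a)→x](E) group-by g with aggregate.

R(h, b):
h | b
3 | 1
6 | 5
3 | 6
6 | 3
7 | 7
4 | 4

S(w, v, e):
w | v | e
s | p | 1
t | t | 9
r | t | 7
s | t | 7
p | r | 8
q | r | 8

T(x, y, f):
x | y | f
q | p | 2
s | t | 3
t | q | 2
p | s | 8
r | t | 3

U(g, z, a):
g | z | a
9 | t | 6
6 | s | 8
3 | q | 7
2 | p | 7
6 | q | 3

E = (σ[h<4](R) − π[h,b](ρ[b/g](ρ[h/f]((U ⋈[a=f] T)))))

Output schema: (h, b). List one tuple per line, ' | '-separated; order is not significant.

Subexpression sizes:
  R → 6
  σ[h<4](R) → 2
  U → 5
  T → 5
  (U ⋈[a=f] T) → 3
  ρ[h/f]((U ⋈[a=f] T)) → 3
  ρ[b/g](ρ[h/f]((U ⋈[a=f] T))) → 3
  π[h,b](ρ[b/g](ρ[h/f]((U ⋈[a=f] T)))) → 3
  (σ[h<4](R) − π[h,b](ρ[b/g](ρ[h/f]((U ⋈[a=f] T))))) → 1

== RESULT ==
h | b
3 | 1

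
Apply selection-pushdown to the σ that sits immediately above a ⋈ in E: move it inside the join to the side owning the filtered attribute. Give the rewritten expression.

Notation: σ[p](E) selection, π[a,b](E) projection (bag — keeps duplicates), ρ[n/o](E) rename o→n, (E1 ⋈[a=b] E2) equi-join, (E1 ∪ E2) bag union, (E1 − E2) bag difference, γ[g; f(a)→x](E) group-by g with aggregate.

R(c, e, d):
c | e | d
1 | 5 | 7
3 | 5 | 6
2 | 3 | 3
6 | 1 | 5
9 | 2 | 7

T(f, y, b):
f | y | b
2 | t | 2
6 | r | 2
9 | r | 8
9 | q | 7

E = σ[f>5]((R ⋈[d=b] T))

σ filters on f, owned by the right side.
E' = (R ⋈[d=b] σ[f>5](T))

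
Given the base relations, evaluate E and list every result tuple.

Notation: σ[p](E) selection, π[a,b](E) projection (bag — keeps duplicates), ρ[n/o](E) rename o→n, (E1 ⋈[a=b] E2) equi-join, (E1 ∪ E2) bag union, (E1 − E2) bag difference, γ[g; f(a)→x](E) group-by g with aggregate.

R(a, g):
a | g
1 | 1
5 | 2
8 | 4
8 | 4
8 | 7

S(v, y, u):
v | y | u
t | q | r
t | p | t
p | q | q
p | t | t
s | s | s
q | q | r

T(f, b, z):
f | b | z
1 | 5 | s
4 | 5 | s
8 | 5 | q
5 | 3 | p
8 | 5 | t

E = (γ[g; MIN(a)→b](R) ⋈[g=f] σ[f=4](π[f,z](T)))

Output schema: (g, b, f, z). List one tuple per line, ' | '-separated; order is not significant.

Row counts bottom-up:
  R → 5
  γ[g; MIN(a)→b](R) → 4
  T → 5
  π[f,z](T) → 5
  σ[f=4](π[f,z](T)) → 1
  (γ[g; MIN(a)→b](R) ⋈[g=f] σ[f=4](π[f,z](T))) → 1

== RESULT ==
g | b | f | z
4 | 8 | 4 | s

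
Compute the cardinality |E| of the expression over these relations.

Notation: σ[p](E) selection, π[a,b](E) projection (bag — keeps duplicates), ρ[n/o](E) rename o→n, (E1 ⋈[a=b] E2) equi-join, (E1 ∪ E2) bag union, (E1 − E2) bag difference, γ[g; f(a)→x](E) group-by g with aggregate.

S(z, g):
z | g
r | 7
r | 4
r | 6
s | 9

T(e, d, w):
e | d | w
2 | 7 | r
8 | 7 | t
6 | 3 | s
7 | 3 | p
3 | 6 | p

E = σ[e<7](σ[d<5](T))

Subexpression sizes:
  T → 5
  σ[d<5](T) → 2
  σ[e<7](σ[d<5](T)) → 1

|E| = 1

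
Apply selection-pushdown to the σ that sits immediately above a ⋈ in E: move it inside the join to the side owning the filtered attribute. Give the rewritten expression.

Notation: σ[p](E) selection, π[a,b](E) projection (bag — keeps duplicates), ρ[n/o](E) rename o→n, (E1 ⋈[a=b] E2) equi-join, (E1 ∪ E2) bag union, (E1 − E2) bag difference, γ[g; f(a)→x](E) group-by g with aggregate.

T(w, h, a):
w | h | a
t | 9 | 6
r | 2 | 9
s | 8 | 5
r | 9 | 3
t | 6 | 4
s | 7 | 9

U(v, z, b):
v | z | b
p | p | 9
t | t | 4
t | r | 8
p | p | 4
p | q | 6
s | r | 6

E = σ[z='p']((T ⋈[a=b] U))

σ filters on z, owned by the right side.
E' = (T ⋈[a=b] σ[z='p'](U))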